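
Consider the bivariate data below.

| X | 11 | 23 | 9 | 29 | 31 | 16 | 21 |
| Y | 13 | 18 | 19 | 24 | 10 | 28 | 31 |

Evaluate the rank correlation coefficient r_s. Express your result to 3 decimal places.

Rank X: 2, 5, 1, 6, 7, 3, 4
Rank Y: 2, 3, 4, 5, 1, 6, 7
d = rank(X) − rank(Y): 0, 2, -3, 1, 6, -3, -3; Σd² = 68
ρ = 1 − 6Σd² / [n(n²−1)] = 1 − 6×68 / (7×48) = 1 − 408/336 ≈ -0.214

-0.214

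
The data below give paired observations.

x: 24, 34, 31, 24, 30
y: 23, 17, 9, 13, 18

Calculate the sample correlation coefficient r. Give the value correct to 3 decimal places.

-0.287

n = 5, Σx = 143, Σy = 80, Σx² = 4169, Σy² = 1392, Σxy = 2261
nΣxy − ΣxΣy = 11305 − 11440 = -135
nΣx² − (Σx)² = 20845 − 20449 = 396; nΣy² − (Σy)² = 6960 − 6400 = 560
r = -135 / √(396 × 560) = -135 / 470.9140 ≈ -0.287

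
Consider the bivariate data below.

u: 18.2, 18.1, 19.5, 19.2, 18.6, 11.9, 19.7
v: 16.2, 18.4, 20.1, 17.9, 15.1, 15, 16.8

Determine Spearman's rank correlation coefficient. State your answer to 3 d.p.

Rank u: 3, 2, 6, 5, 4, 1, 7
Rank v: 3, 6, 7, 5, 2, 1, 4
d = rank(u) − rank(v): 0, -4, -1, 0, 2, 0, 3; Σd² = 30
ρ = 1 − 6Σd² / [n(n²−1)] = 1 − 6×30 / (7×48) = 1 − 180/336 ≈ 0.464

0.464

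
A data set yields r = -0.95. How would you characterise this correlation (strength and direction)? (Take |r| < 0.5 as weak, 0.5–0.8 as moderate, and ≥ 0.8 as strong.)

r = -0.95 < 0 so the relationship is negative.
|r| = 0.95, which falls in the strong range.

strong negative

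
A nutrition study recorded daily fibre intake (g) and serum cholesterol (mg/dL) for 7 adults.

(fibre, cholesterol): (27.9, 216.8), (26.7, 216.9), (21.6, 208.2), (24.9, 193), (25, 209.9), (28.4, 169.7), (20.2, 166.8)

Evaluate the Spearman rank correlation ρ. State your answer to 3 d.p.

0.393

Rank fibre: 6, 5, 2, 3, 4, 7, 1
Rank cholesterol: 6, 7, 4, 3, 5, 2, 1
d = rank(fibre) − rank(cholesterol): 0, -2, -2, 0, -1, 5, 0; Σd² = 34
ρ = 1 − 6Σd² / [n(n²−1)] = 1 − 6×34 / (7×48) = 1 − 204/336 ≈ 0.393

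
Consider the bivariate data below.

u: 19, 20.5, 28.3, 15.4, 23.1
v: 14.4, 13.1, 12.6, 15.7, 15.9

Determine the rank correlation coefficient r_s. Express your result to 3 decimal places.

-0.400

Rank u: 2, 3, 5, 1, 4
Rank v: 3, 2, 1, 4, 5
d = rank(u) − rank(v): -1, 1, 4, -3, -1; Σd² = 28
ρ = 1 − 6Σd² / [n(n²−1)] = 1 − 6×28 / (5×24) = 1 − 168/120 ≈ -0.400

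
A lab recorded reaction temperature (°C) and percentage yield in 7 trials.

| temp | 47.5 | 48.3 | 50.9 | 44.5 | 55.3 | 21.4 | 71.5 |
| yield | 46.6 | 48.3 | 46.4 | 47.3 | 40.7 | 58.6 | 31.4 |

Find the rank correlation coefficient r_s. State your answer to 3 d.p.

-0.893

Rank temp: 3, 4, 5, 2, 6, 1, 7
Rank yield: 4, 6, 3, 5, 2, 7, 1
d = rank(temp) − rank(yield): -1, -2, 2, -3, 4, -6, 6; Σd² = 106
ρ = 1 − 6Σd² / [n(n²−1)] = 1 − 6×106 / (7×48) = 1 − 636/336 ≈ -0.893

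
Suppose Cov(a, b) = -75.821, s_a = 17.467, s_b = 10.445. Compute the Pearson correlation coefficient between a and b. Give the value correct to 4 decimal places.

r = Cov(a,b) / (s_a · s_b) = -75.821 / (17.467 × 10.445)
  = -75.821 / 182.4428 ≈ -0.4156

-0.4156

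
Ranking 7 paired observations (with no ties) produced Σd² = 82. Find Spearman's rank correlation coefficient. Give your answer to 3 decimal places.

-0.464

ρ = 1 − 6Σd² / [n(n²−1)] = 1 − 6×82 / (7×48)
  = 1 − 492/336 = 1 − 1.4643 ≈ -0.464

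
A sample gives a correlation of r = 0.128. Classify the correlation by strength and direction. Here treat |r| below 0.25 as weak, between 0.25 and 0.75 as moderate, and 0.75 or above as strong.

weak positive

r = 0.128 > 0 so the relationship is positive.
|r| = 0.128, which falls in the weak range.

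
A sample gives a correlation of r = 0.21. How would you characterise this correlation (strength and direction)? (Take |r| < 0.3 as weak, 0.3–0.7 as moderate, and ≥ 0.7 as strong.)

r = 0.21 > 0 so the relationship is positive.
|r| = 0.21, which falls in the weak range.

weak positive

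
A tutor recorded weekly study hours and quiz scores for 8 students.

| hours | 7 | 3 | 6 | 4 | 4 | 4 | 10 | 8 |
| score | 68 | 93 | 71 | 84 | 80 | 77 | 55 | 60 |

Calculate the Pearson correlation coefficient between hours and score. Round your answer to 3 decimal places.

-0.962

n = 8, Σx = 46, Σy = 588, Σx² = 306, Σy² = 44324, Σxy = 3175
nΣxy − ΣxΣy = 25400 − 27048 = -1648
nΣx² − (Σx)² = 2448 − 2116 = 332; nΣy² − (Σy)² = 354592 − 345744 = 8848
r = -1648 / √(332 × 8848) = -1648 / 1713.9242 ≈ -0.962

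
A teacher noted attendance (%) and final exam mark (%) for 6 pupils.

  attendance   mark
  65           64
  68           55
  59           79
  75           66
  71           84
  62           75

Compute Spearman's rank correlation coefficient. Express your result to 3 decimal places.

Rank attendance: 3, 4, 1, 6, 5, 2
Rank mark: 2, 1, 5, 3, 6, 4
d = rank(attendance) − rank(mark): 1, 3, -4, 3, -1, -2; Σd² = 40
ρ = 1 − 6Σd² / [n(n²−1)] = 1 − 6×40 / (6×35) = 1 − 240/210 ≈ -0.143

-0.143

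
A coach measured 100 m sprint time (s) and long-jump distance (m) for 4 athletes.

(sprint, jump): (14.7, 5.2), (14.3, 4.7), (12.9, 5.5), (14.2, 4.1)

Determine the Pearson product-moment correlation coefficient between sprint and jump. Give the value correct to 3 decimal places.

-0.465

n = 4, Σx = 56.1, Σy = 19.5, Σx² = 788.63, Σy² = 96.19, Σxy = 272.82
nΣxy − ΣxΣy = 1091.28 − 1093.95 = -2.67
nΣx² − (Σx)² = 3154.52 − 3147.21 = 7.31; nΣy² − (Σy)² = 384.76 − 380.25 = 4.51
r = -2.67 / √(7.31 × 4.51) = -2.67 / 5.7418 ≈ -0.465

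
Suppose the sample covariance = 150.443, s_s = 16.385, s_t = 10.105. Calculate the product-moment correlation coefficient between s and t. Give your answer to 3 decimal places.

r = Cov(s,t) / (s_s · s_t) = 150.443 / (16.385 × 10.105)
  = 150.443 / 165.5704 ≈ 0.909

0.909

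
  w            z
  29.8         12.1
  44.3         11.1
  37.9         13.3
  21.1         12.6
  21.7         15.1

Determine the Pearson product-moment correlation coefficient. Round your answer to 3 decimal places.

-0.622

n = 5, Σw = 154.8, Σz = 64.2, Σw² = 5203.04, Σz² = 833.28, Σwz = 1949.91
nΣwz − ΣwΣz = 9749.55 − 9938.16 = -188.61
nΣw² − (Σw)² = 26015.2 − 23963.04 = 2052.16; nΣz² − (Σz)² = 4166.4 − 4121.64 = 44.76
r = -188.61 / √(2052.16 × 44.76) = -188.61 / 303.0754 ≈ -0.622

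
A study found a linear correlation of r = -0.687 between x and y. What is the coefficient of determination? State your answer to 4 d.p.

r² = (-0.687)² = 0.4720

0.4720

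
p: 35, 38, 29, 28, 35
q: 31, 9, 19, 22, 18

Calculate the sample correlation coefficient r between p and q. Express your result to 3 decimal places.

-0.316

n = 5, Σp = 165, Σq = 99, Σp² = 5519, Σq² = 2211, Σpq = 3224
nΣpq − ΣpΣq = 16120 − 16335 = -215
nΣp² − (Σp)² = 27595 − 27225 = 370; nΣq² − (Σq)² = 11055 − 9801 = 1254
r = -215 / √(370 × 1254) = -215 / 681.1608 ≈ -0.316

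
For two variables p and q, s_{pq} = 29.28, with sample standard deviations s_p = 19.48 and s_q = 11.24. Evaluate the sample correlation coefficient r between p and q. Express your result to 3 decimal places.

0.134

r = Cov(p,q) / (s_p · s_q) = 29.28 / (19.48 × 11.24)
  = 29.28 / 218.9552 ≈ 0.134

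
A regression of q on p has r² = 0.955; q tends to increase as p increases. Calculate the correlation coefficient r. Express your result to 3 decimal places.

0.977

|r| = √0.955 = 0.977
The association is positive, so r = 0.977.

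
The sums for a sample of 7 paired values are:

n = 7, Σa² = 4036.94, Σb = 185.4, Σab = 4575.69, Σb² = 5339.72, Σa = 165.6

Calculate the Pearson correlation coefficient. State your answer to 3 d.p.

r = (nΣab − ΣaΣb) / √[(nΣa² − (Σa)²)(nΣb² − (Σb)²)]
Numerator: 7×4575.69 − 165.6×185.4 = 1327.59
Denominator: √[(28258.58 − 27423.36)(37378.04 − 34373.16)] = √[835.22 × 3004.88] = 1584.2146
r = 1327.59 / 1584.2146 ≈ 0.838

0.838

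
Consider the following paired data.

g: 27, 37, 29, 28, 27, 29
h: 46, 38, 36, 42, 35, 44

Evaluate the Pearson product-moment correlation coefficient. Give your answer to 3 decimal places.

-0.241

n = 6, Σg = 177, Σh = 241, Σg² = 5293, Σh² = 9781, Σgh = 7089
nΣgh − ΣgΣh = 42534 − 42657 = -123
nΣg² − (Σg)² = 31758 − 31329 = 429; nΣh² − (Σh)² = 58686 − 58081 = 605
r = -123 / √(429 × 605) = -123 / 509.4556 ≈ -0.241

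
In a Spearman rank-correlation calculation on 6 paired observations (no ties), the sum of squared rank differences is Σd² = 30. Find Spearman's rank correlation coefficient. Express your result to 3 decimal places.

ρ = 1 − 6Σd² / [n(n²−1)] = 1 − 6×30 / (6×35)
  = 1 − 180/210 = 1 − 0.8571 ≈ 0.143

0.143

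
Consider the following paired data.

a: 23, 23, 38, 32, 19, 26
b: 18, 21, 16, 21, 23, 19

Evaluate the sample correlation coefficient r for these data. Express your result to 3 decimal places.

-0.669

n = 6, Σa = 161, Σb = 118, Σa² = 4563, Σb² = 2352, Σab = 3108
nΣab − ΣaΣb = 18648 − 18998 = -350
nΣa² − (Σa)² = 27378 − 25921 = 1457; nΣb² − (Σb)² = 14112 − 13924 = 188
r = -350 / √(1457 × 188) = -350 / 523.3699 ≈ -0.669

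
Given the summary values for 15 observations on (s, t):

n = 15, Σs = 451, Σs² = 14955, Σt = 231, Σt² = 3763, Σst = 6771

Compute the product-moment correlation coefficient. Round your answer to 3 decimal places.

-0.326

r = (nΣst − ΣsΣt) / √[(nΣs² − (Σs)²)(nΣt² − (Σt)²)]
Numerator: 15×6771 − 451×231 = -2616
Denominator: √[(224325 − 203401)(56445 − 53361)] = √[20924 × 3084] = 8033.0328
r = -2616 / 8033.0328 ≈ -0.326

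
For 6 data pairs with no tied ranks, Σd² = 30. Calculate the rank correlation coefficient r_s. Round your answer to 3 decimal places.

ρ = 1 − 6Σd² / [n(n²−1)] = 1 − 6×30 / (6×35)
  = 1 − 180/210 = 1 − 0.8571 ≈ 0.143

0.143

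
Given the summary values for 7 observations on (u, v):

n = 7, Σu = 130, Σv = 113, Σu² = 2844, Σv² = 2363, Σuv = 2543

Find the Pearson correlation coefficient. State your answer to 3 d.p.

0.924

r = (nΣuv − ΣuΣv) / √[(nΣu² − (Σu)²)(nΣv² − (Σv)²)]
Numerator: 7×2543 − 130×113 = 3111
Denominator: √[(19908 − 16900)(16541 − 12769)] = √[3008 × 3772] = 3368.4085
r = 3111 / 3368.4085 ≈ 0.924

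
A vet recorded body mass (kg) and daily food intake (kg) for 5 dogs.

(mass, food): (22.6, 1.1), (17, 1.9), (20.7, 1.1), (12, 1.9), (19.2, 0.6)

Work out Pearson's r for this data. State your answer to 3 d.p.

n = 5, Σx = 91.5, Σy = 6.6, Σx² = 1740.89, Σy² = 10, Σxy = 114.25
nΣxy − ΣxΣy = 571.25 − 603.9 = -32.65
nΣx² − (Σx)² = 8704.45 − 8372.25 = 332.2; nΣy² − (Σy)² = 50 − 43.56 = 6.44
r = -32.65 / √(332.2 × 6.44) = -32.65 / 46.2533 ≈ -0.706

-0.706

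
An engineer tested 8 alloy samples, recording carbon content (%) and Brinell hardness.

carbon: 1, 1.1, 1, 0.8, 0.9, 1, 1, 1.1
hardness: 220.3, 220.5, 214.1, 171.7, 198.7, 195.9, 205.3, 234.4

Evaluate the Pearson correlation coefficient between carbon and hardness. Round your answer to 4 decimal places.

0.9009

n = 8, Σx = 7.9, Σy = 1660.9, Σx² = 7.87, Σy² = 347421.99, Σxy = 1652.18
nΣxy − ΣxΣy = 13217.44 − 13121.11 = 96.33
nΣx² − (Σx)² = 62.96 − 62.41 = 0.55; nΣy² − (Σy)² = 2779375.92 − 2758588.81 = 20787.11
r = 96.33 / √(0.55 × 20787.11) = 96.33 / 106.9248 ≈ 0.9009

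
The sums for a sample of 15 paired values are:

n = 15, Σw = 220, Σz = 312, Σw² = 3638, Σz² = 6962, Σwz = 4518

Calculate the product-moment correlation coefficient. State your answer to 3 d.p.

-0.132

r = (nΣwz − ΣwΣz) / √[(nΣw² − (Σw)²)(nΣz² − (Σz)²)]
Numerator: 15×4518 − 220×312 = -870
Denominator: √[(54570 − 48400)(104430 − 97344)] = √[6170 × 7086] = 6612.1570
r = -870 / 6612.1570 ≈ -0.132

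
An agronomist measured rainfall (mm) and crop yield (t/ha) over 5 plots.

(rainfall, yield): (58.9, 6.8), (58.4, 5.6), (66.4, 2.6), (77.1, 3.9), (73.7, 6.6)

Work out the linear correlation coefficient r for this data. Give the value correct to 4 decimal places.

-0.3043

n = 5, Σx = 334.5, Σy = 25.5, Σx² = 22664.83, Σy² = 143.13, Σxy = 1687.31
nΣxy − ΣxΣy = 8436.55 − 8529.75 = -93.2
nΣx² − (Σx)² = 113324.15 − 111890.25 = 1433.9; nΣy² − (Σy)² = 715.65 − 650.25 = 65.4
r = -93.2 / √(1433.9 × 65.4) = -93.2 / 306.2304 ≈ -0.3043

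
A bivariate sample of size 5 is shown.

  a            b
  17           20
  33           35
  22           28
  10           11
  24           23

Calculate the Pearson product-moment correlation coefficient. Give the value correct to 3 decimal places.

n = 5, Σa = 106, Σb = 117, Σa² = 2538, Σb² = 3059, Σab = 2773
nΣab − ΣaΣb = 13865 − 12402 = 1463
nΣa² − (Σa)² = 12690 − 11236 = 1454; nΣb² − (Σb)² = 15295 − 13689 = 1606
r = 1463 / √(1454 × 1606) = 1463 / 1528.1113 ≈ 0.957

0.957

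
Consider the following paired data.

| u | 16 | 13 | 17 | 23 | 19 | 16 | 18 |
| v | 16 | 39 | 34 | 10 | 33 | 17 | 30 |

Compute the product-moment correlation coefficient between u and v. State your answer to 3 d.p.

n = 7, Σu = 122, Σv = 179, Σu² = 2184, Σv² = 5311, Σuv = 3010
nΣuv − ΣuΣv = 21070 − 21838 = -768
nΣu² − (Σu)² = 15288 − 14884 = 404; nΣv² − (Σv)² = 37177 − 32041 = 5136
r = -768 / √(404 × 5136) = -768 / 1440.4666 ≈ -0.533

-0.533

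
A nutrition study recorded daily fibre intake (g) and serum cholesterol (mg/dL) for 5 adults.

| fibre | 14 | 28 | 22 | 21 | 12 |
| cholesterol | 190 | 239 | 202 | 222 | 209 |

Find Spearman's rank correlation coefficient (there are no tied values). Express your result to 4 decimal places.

Rank fibre: 2, 5, 4, 3, 1
Rank cholesterol: 1, 5, 2, 4, 3
d = rank(fibre) − rank(cholesterol): 1, 0, 2, -1, -2; Σd² = 10
ρ = 1 − 6Σd² / [n(n²−1)] = 1 − 6×10 / (5×24) = 1 − 60/120 ≈ 0.5000

0.5000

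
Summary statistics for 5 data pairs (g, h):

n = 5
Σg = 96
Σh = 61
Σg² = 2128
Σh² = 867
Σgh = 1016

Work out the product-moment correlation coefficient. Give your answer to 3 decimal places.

r = (nΣgh − ΣgΣh) / √[(nΣg² − (Σg)²)(nΣh² − (Σh)²)]
Numerator: 5×1016 − 96×61 = -776
Denominator: √[(10640 − 9216)(4335 − 3721)] = √[1424 × 614] = 935.0594
r = -776 / 935.0594 ≈ -0.830

-0.830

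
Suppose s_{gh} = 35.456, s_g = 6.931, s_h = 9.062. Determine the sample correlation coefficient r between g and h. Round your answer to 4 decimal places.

r = Cov(g,h) / (s_g · s_h) = 35.456 / (6.931 × 9.062)
  = 35.456 / 62.8087 ≈ 0.5645

0.5645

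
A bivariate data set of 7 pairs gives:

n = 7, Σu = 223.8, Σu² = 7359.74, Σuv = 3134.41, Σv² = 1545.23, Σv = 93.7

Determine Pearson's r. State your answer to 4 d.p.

0.5685

r = (nΣuv − ΣuΣv) / √[(nΣu² − (Σu)²)(nΣv² − (Σv)²)]
Numerator: 7×3134.41 − 223.8×93.7 = 970.81
Denominator: √[(51518.18 − 50086.44)(10816.61 − 8779.69)] = √[1431.74 × 2036.92] = 1707.7294
r = 970.81 / 1707.7294 ≈ 0.5685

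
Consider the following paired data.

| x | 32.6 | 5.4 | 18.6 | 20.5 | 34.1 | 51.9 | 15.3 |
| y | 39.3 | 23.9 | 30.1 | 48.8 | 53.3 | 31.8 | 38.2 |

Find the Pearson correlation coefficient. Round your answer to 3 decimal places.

n = 7, Σx = 178.4, Σy = 265.4, Σx² = 5948.64, Σy² = 10714.52, Σxy = 7022.91
nΣxy − ΣxΣy = 49160.37 − 47347.36 = 1813.01
nΣx² − (Σx)² = 41640.48 − 31826.56 = 9813.92; nΣy² − (Σy)² = 75001.64 − 70437.16 = 4564.48
r = 1813.01 / √(9813.92 × 4564.48) = 1813.01 / 6692.9397 ≈ 0.271

0.271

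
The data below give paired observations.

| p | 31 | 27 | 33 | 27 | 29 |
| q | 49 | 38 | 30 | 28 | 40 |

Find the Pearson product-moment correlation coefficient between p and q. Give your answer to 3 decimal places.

0.137

n = 5, Σp = 147, Σq = 185, Σp² = 4349, Σq² = 7129, Σpq = 5451
nΣpq − ΣpΣq = 27255 − 27195 = 60
nΣp² − (Σp)² = 21745 − 21609 = 136; nΣq² − (Σq)² = 35645 − 34225 = 1420
r = 60 / √(136 × 1420) = 60 / 439.4542 ≈ 0.137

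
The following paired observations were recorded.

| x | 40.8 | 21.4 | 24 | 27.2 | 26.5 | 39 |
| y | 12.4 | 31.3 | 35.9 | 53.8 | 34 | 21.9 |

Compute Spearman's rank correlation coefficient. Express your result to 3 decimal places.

Rank x: 6, 1, 2, 4, 3, 5
Rank y: 1, 3, 5, 6, 4, 2
d = rank(x) − rank(y): 5, -2, -3, -2, -1, 3; Σd² = 52
ρ = 1 − 6Σd² / [n(n²−1)] = 1 − 6×52 / (6×35) = 1 − 312/210 ≈ -0.486

-0.486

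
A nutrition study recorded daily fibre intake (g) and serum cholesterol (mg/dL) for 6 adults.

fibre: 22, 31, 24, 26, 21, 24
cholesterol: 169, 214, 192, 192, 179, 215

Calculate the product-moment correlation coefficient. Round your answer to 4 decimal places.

n = 6, Σx = 148, Σy = 1161, Σx² = 3714, Σy² = 226351, Σxy = 28871
nΣxy − ΣxΣy = 173226 − 171828 = 1398
nΣx² − (Σx)² = 22284 − 21904 = 380; nΣy² − (Σy)² = 1358106 − 1347921 = 10185
r = 1398 / √(380 × 10185) = 1398 / 1967.3078 ≈ 0.7106

0.7106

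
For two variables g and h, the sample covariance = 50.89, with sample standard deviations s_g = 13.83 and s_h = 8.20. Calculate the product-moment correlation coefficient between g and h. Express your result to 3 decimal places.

r = Cov(g,h) / (s_g · s_h) = 50.89 / (13.83 × 8.20)
  = 50.89 / 113.4060 ≈ 0.449

0.449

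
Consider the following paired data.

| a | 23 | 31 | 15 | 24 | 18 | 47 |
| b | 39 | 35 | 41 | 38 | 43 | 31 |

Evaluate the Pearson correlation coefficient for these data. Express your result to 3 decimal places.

-0.958

n = 6, Σa = 158, Σb = 227, Σa² = 4824, Σb² = 8681, Σab = 5740
nΣab − ΣaΣb = 34440 − 35866 = -1426
nΣa² − (Σa)² = 28944 − 24964 = 3980; nΣb² − (Σb)² = 52086 − 51529 = 557
r = -1426 / √(3980 × 557) = -1426 / 1488.9124 ≈ -0.958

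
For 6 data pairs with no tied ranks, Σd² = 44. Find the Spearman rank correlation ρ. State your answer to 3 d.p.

ρ = 1 − 6Σd² / [n(n²−1)] = 1 − 6×44 / (6×35)
  = 1 − 264/210 = 1 − 1.2571 ≈ -0.257

-0.257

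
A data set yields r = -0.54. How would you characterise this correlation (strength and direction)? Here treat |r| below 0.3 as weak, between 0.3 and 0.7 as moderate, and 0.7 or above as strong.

r = -0.54 < 0 so the relationship is negative.
|r| = 0.54, which falls in the moderate range.

moderate negative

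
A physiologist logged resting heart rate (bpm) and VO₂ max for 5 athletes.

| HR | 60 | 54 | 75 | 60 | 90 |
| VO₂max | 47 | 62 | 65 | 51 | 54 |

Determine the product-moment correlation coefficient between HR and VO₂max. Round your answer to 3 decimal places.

0.106

n = 5, Σx = 339, Σy = 279, Σx² = 23841, Σy² = 15795, Σxy = 18963
nΣxy − ΣxΣy = 94815 − 94581 = 234
nΣx² − (Σx)² = 119205 − 114921 = 4284; nΣy² − (Σy)² = 78975 − 77841 = 1134
r = 234 / √(4284 × 1134) = 234 / 2204.0998 ≈ 0.106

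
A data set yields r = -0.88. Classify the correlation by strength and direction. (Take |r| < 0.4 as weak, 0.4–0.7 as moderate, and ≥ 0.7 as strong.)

r = -0.88 < 0 so the relationship is negative.
|r| = 0.88, which falls in the strong range.

strong negative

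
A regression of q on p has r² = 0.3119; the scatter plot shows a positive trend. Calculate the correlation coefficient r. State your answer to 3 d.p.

|r| = √0.3119 = 0.558
The association is positive, so r = 0.558.

0.558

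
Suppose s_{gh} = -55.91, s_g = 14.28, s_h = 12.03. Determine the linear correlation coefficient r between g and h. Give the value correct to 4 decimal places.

-0.3255

r = Cov(g,h) / (s_g · s_h) = -55.91 / (14.28 × 12.03)
  = -55.91 / 171.7884 ≈ -0.3255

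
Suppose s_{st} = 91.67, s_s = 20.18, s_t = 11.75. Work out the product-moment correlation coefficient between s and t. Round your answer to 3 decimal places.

r = Cov(s,t) / (s_s · s_t) = 91.67 / (20.18 × 11.75)
  = 91.67 / 237.1150 ≈ 0.387

0.387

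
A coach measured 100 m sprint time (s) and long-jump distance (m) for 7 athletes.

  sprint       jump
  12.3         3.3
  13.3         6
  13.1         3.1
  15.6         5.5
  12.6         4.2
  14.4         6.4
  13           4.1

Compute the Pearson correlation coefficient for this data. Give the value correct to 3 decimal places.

n = 7, Σx = 94.3, Σy = 32.6, Σx² = 1278.27, Σy² = 162.16, Σxy = 445.18
nΣxy − ΣxΣy = 3116.26 − 3074.18 = 42.08
nΣx² − (Σx)² = 8947.89 − 8892.49 = 55.4; nΣy² − (Σy)² = 1135.12 − 1062.76 = 72.36
r = 42.08 / √(55.4 × 72.36) = 42.08 / 63.3146 ≈ 0.665

0.665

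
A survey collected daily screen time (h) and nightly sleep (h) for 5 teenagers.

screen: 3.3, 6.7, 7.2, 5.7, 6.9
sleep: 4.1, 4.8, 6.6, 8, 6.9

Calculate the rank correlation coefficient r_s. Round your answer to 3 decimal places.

Rank screen: 1, 3, 5, 2, 4
Rank sleep: 1, 2, 3, 5, 4
d = rank(screen) − rank(sleep): 0, 1, 2, -3, 0; Σd² = 14
ρ = 1 − 6Σd² / [n(n²−1)] = 1 − 6×14 / (5×24) = 1 − 84/120 ≈ 0.300

0.300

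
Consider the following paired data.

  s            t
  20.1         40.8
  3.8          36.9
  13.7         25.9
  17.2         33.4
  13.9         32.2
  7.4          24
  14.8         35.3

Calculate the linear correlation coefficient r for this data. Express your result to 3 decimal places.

n = 7, Σs = 90.9, Σt = 228.5, Σs² = 1368.99, Σt² = 7671.55, Σst = 3037.23
nΣst − ΣsΣt = 21260.61 − 20770.65 = 489.96
nΣs² − (Σs)² = 9582.93 − 8262.81 = 1320.12; nΣt² − (Σt)² = 53700.85 − 52212.25 = 1488.6
r = 489.96 / √(1320.12 × 1488.6) = 489.96 / 1401.8312 ≈ 0.350

0.350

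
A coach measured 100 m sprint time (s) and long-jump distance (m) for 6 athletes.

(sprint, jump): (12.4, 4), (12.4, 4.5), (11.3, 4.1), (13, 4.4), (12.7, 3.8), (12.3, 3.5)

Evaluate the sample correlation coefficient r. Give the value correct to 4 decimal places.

0.1259

n = 6, Σx = 74.1, Σy = 24.3, Σx² = 916.79, Σy² = 99.11, Σxy = 300.24
nΣxy − ΣxΣy = 1801.44 − 1800.63 = 0.81
nΣx² − (Σx)² = 5500.74 − 5490.81 = 9.93; nΣy² − (Σy)² = 594.66 − 590.49 = 4.17
r = 0.81 / √(9.93 × 4.17) = 0.81 / 6.4349 ≈ 0.1259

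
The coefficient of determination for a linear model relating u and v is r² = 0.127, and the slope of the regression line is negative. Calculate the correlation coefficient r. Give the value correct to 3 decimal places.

-0.356

|r| = √0.127 = 0.356
The association is negative, so r = −0.356.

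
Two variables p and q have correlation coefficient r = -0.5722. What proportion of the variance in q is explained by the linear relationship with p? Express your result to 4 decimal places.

r² = (-0.5722)² = 0.3274

0.3274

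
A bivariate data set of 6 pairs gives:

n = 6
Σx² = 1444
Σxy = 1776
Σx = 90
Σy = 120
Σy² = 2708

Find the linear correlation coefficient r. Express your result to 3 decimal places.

r = (nΣxy − ΣxΣy) / √[(nΣx² − (Σx)²)(nΣy² − (Σy)²)]
Numerator: 6×1776 − 90×120 = -144
Denominator: √[(8664 − 8100)(16248 − 14400)] = √[564 × 1848] = 1020.9172
r = -144 / 1020.9172 ≈ -0.141

-0.141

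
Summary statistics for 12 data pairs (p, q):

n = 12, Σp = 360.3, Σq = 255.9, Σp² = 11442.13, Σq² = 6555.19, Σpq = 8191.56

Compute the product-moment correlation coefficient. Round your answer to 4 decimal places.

r = (nΣpq − ΣpΣq) / √[(nΣp² − (Σp)²)(nΣq² − (Σq)²)]
Numerator: 12×8191.56 − 360.3×255.9 = 6097.95
Denominator: √[(137305.56 − 129816.09)(78662.28 − 65484.81)] = √[7489.47 × 13177.47] = 9934.3981
r = 6097.95 / 9934.3981 ≈ 0.6138

0.6138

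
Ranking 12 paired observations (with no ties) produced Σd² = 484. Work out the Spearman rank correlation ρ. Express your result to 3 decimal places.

-0.692

ρ = 1 − 6Σd² / [n(n²−1)] = 1 − 6×484 / (12×143)
  = 1 − 2904/1716 = 1 − 1.6923 ≈ -0.692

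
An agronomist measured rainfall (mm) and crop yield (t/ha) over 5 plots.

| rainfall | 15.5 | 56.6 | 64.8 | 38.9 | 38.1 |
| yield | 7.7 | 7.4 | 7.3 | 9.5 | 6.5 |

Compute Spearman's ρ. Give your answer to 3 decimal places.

Rank rainfall: 1, 4, 5, 3, 2
Rank yield: 4, 3, 2, 5, 1
d = rank(rainfall) − rank(yield): -3, 1, 3, -2, 1; Σd² = 24
ρ = 1 − 6Σd² / [n(n²−1)] = 1 − 6×24 / (5×24) = 1 − 144/120 ≈ -0.200

-0.200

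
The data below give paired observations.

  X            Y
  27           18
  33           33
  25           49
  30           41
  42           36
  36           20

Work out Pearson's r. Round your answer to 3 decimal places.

-0.199

n = 6, ΣX = 193, ΣY = 197, ΣX² = 6403, ΣY² = 7191, ΣXY = 6262
nΣXY − ΣXΣY = 37572 − 38021 = -449
nΣX² − (ΣX)² = 38418 − 37249 = 1169; nΣY² − (ΣY)² = 43146 − 38809 = 4337
r = -449 / √(1169 × 4337) = -449 / 2251.6556 ≈ -0.199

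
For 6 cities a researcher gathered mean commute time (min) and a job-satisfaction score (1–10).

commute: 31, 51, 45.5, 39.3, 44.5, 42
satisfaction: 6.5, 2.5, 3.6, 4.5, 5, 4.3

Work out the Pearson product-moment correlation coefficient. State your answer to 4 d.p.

-0.9210

n = 6, Σx = 253.3, Σy = 26.4, Σx² = 10920.99, Σy² = 125.2, Σxy = 1072.75
nΣxy − ΣxΣy = 6436.5 − 6687.12 = -250.62
nΣx² − (Σx)² = 65525.94 − 64160.89 = 1365.05; nΣy² − (Σy)² = 751.2 − 696.96 = 54.24
r = -250.62 / √(1365.05 × 54.24) = -250.62 / 272.1035 ≈ -0.9210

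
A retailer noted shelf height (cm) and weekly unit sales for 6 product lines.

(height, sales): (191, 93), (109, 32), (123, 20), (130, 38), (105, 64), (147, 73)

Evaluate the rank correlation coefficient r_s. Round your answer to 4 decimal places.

Rank height: 6, 2, 3, 4, 1, 5
Rank sales: 6, 2, 1, 3, 4, 5
d = rank(height) − rank(sales): 0, 0, 2, 1, -3, 0; Σd² = 14
ρ = 1 − 6Σd² / [n(n²−1)] = 1 − 6×14 / (6×35) = 1 − 84/210 ≈ 0.6000

0.6000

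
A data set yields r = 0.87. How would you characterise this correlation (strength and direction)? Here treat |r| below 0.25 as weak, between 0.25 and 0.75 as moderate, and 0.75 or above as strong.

strong positive

r = 0.87 > 0 so the relationship is positive.
|r| = 0.87, which falls in the strong range.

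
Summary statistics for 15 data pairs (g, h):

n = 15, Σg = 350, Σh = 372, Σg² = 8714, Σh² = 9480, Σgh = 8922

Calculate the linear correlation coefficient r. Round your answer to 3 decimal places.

0.649

r = (nΣgh − ΣgΣh) / √[(nΣg² − (Σg)²)(nΣh² − (Σh)²)]
Numerator: 15×8922 − 350×372 = 3630
Denominator: √[(130710 − 122500)(142200 − 138384)] = √[8210 × 3816] = 5597.2636
r = 3630 / 5597.2636 ≈ 0.649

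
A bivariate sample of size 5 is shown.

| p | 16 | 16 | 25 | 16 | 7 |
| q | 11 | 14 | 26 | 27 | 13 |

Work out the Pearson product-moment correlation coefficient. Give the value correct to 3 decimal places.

0.600

n = 5, Σp = 80, Σq = 91, Σp² = 1442, Σq² = 1891, Σpq = 1573
nΣpq − ΣpΣq = 7865 − 7280 = 585
nΣp² − (Σp)² = 7210 − 6400 = 810; nΣq² − (Σq)² = 9455 − 8281 = 1174
r = 585 / √(810 × 1174) = 585 / 975.1615 ≈ 0.600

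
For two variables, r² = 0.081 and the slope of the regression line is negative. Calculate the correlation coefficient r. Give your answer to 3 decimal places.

-0.285

|r| = √0.081 = 0.285
The association is negative, so r = −0.285.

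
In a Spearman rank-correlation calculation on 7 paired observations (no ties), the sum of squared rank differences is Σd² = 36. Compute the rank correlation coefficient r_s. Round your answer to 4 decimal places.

0.3571

ρ = 1 − 6Σd² / [n(n²−1)] = 1 − 6×36 / (7×48)
  = 1 − 216/336 = 1 − 0.64286 ≈ 0.3571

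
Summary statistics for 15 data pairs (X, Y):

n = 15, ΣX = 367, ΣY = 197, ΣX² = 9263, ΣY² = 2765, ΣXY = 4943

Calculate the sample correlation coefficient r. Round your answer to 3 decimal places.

0.548

r = (nΣXY − ΣXΣY) / √[(nΣX² − (ΣX)²)(nΣY² − (ΣY)²)]
Numerator: 15×4943 − 367×197 = 1846
Denominator: √[(138945 − 134689)(41475 − 38809)] = √[4256 × 2666] = 3368.4560
r = 1846 / 3368.4560 ≈ 0.548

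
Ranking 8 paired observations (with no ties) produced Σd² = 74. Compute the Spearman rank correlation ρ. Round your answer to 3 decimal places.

0.119

ρ = 1 − 6Σd² / [n(n²−1)] = 1 − 6×74 / (8×63)
  = 1 − 444/504 = 1 − 0.8810 ≈ 0.119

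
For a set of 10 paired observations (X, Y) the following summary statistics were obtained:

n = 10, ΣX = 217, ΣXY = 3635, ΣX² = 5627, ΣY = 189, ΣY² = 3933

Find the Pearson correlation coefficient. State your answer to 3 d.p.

-0.810

r = (nΣXY − ΣXΣY) / √[(nΣX² − (ΣX)²)(nΣY² − (ΣY)²)]
Numerator: 10×3635 − 217×189 = -4663
Denominator: √[(56270 − 47089)(39330 − 35721)] = √[9181 × 3609] = 5756.2339
r = -4663 / 5756.2339 ≈ -0.810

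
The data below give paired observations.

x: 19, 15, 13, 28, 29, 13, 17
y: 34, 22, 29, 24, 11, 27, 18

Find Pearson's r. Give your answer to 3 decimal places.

-0.516

n = 7, Σx = 134, Σy = 165, Σx² = 2838, Σy² = 4231, Σxy = 3001
nΣxy − ΣxΣy = 21007 − 22110 = -1103
nΣx² − (Σx)² = 19866 − 17956 = 1910; nΣy² − (Σy)² = 29617 − 27225 = 2392
r = -1103 / √(1910 × 2392) = -1103 / 2137.4564 ≈ -0.516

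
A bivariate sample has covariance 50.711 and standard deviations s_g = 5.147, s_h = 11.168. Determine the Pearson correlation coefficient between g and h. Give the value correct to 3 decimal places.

0.882

r = Cov(g,h) / (s_g · s_h) = 50.711 / (5.147 × 11.168)
  = 50.711 / 57.4817 ≈ 0.882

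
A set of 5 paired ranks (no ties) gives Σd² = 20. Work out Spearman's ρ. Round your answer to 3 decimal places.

0.000

ρ = 1 − 6Σd² / [n(n²−1)] = 1 − 6×20 / (5×24)
  = 1 − 120/120 = 1 − 1.0000 ≈ 0.000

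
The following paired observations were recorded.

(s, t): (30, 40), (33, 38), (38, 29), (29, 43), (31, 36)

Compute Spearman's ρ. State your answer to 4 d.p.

Rank s: 2, 4, 5, 1, 3
Rank t: 4, 3, 1, 5, 2
d = rank(s) − rank(t): -2, 1, 4, -4, 1; Σd² = 38
ρ = 1 − 6Σd² / [n(n²−1)] = 1 − 6×38 / (5×24) = 1 − 228/120 ≈ -0.9000

-0.9000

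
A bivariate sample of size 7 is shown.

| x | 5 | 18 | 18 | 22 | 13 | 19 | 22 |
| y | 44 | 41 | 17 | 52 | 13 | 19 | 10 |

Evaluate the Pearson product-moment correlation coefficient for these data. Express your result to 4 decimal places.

n = 7, Σx = 117, Σy = 196, Σx² = 2171, Σy² = 7240, Σxy = 3158
nΣxy − ΣxΣy = 22106 − 22932 = -826
nΣx² − (Σx)² = 15197 − 13689 = 1508; nΣy² − (Σy)² = 50680 − 38416 = 12264
r = -826 / √(1508 × 12264) = -826 / 4300.4781 ≈ -0.1921

-0.1921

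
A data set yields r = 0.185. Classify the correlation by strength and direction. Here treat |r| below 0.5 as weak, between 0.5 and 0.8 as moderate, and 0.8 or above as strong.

r = 0.185 > 0 so the relationship is positive.
|r| = 0.185, which falls in the weak range.

weak positive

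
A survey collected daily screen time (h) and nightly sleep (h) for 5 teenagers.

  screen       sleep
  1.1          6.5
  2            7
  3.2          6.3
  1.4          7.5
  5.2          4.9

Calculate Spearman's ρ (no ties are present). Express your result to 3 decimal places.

Rank screen: 1, 3, 4, 2, 5
Rank sleep: 3, 4, 2, 5, 1
d = rank(screen) − rank(sleep): -2, -1, 2, -3, 4; Σd² = 34
ρ = 1 − 6Σd² / [n(n²−1)] = 1 − 6×34 / (5×24) = 1 − 204/120 ≈ -0.700

-0.700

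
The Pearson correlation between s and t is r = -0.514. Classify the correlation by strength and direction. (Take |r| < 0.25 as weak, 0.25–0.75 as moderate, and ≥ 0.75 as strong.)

r = -0.514 < 0 so the relationship is negative.
|r| = 0.514, which falls in the moderate range.

moderate negative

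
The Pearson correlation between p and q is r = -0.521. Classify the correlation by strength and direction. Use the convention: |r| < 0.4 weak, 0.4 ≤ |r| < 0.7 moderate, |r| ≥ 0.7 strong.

moderate negative

r = -0.521 < 0 so the relationship is negative.
|r| = 0.521, which falls in the moderate range.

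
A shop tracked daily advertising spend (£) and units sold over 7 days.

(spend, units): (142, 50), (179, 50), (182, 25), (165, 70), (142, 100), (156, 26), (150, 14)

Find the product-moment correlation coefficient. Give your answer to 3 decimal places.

n = 7, Σx = 1116, Σy = 335, Σx² = 179554, Σy² = 21397, Σxy = 52506
nΣxy − ΣxΣy = 367542 − 373860 = -6318
nΣx² − (Σx)² = 1256878 − 1245456 = 11422; nΣy² − (Σy)² = 149779 − 112225 = 37554
r = -6318 / √(11422 × 37554) = -6318 / 20710.9099 ≈ -0.305

-0.305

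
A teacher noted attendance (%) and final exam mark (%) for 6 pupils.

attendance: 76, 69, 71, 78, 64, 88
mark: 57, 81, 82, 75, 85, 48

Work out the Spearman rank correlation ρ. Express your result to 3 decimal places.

Rank attendance: 4, 2, 3, 5, 1, 6
Rank mark: 2, 4, 5, 3, 6, 1
d = rank(attendance) − rank(mark): 2, -2, -2, 2, -5, 5; Σd² = 66
ρ = 1 − 6Σd² / [n(n²−1)] = 1 − 6×66 / (6×35) = 1 − 396/210 ≈ -0.886

-0.886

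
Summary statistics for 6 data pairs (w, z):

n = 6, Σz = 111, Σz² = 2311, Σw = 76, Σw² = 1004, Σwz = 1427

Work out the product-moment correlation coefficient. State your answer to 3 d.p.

r = (nΣwz − ΣwΣz) / √[(nΣw² − (Σw)²)(nΣz² − (Σz)²)]
Numerator: 6×1427 − 76×111 = 126
Denominator: √[(6024 − 5776)(13866 − 12321)] = √[248 × 1545] = 618.9992
r = 126 / 618.9992 ≈ 0.204

0.204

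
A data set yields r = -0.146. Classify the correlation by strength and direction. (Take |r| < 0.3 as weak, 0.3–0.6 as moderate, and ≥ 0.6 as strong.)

r = -0.146 < 0 so the relationship is negative.
|r| = 0.146, which falls in the weak range.

weak negative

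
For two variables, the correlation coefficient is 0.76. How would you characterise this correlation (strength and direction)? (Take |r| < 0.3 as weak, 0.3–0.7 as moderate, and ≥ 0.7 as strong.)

strong positive

r = 0.76 > 0 so the relationship is positive.
|r| = 0.76, which falls in the strong range.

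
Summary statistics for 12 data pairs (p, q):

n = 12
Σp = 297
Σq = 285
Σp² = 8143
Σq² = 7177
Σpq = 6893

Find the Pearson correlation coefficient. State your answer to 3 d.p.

-0.283

r = (nΣpq − ΣpΣq) / √[(nΣp² − (Σp)²)(nΣq² − (Σq)²)]
Numerator: 12×6893 − 297×285 = -1929
Denominator: √[(97716 − 88209)(86124 − 81225)] = √[9507 × 4899] = 6824.5727
r = -1929 / 6824.5727 ≈ -0.283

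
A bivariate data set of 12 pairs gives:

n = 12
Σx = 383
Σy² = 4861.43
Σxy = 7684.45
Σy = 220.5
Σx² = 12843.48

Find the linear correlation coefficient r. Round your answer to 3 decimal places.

0.913

r = (nΣxy − ΣxΣy) / √[(nΣx² − (Σx)²)(nΣy² − (Σy)²)]
Numerator: 12×7684.45 − 383×220.5 = 7761.9
Denominator: √[(154121.76 − 146689)(58337.16 − 48620.25)] = √[7432.76 × 9716.91] = 8498.4387
r = 7761.9 / 8498.4387 ≈ 0.913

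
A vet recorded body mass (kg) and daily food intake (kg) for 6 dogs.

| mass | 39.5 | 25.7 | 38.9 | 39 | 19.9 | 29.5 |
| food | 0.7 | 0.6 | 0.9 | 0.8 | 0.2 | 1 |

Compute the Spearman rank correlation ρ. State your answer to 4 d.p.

Rank mass: 6, 2, 4, 5, 1, 3
Rank food: 3, 2, 5, 4, 1, 6
d = rank(mass) − rank(food): 3, 0, -1, 1, 0, -3; Σd² = 20
ρ = 1 − 6Σd² / [n(n²−1)] = 1 − 6×20 / (6×35) = 1 − 120/210 ≈ 0.4286

0.4286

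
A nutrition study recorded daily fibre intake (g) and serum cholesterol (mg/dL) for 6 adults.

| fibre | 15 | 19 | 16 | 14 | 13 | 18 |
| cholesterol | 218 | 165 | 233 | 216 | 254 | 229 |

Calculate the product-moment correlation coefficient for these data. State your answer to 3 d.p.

-0.694

n = 6, Σx = 95, Σy = 1315, Σx² = 1531, Σy² = 292651, Σxy = 20581
nΣxy − ΣxΣy = 123486 − 124925 = -1439
nΣx² − (Σx)² = 9186 − 9025 = 161; nΣy² − (Σy)² = 1755906 − 1729225 = 26681
r = -1439 / √(161 × 26681) = -1439 / 2072.5928 ≈ -0.694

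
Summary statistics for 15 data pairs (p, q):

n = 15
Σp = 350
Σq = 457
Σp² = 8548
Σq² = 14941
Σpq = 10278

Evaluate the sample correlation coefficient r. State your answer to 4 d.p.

-0.6185

r = (nΣpq − ΣpΣq) / √[(nΣp² − (Σp)²)(nΣq² − (Σq)²)]
Numerator: 15×10278 − 350×457 = -5780
Denominator: √[(128220 − 122500)(224115 − 208849)] = √[5720 × 15266] = 9344.5984
r = -5780 / 9344.5984 ≈ -0.6185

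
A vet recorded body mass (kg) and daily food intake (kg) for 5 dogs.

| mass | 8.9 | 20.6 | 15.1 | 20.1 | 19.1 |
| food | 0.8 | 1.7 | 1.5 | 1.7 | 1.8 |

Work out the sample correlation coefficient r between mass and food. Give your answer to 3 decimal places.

0.960

n = 5, Σx = 83.8, Σy = 7.5, Σx² = 1500.4, Σy² = 11.91, Σxy = 133.34
nΣxy − ΣxΣy = 666.7 − 628.5 = 38.2
nΣx² − (Σx)² = 7502 − 7022.44 = 479.56; nΣy² − (Σy)² = 59.55 − 56.25 = 3.3
r = 38.2 / √(479.56 × 3.3) = 38.2 / 39.7813 ≈ 0.960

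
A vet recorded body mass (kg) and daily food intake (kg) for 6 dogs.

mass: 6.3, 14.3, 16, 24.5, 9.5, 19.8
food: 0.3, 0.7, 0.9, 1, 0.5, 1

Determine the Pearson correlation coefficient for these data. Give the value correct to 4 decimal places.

n = 6, Σx = 90.4, Σy = 4.4, Σx² = 1582.72, Σy² = 3.64, Σxy = 75.35
nΣxy − ΣxΣy = 452.1 − 397.76 = 54.34
nΣx² − (Σx)² = 9496.32 − 8172.16 = 1324.16; nΣy² − (Σy)² = 21.84 − 19.36 = 2.48
r = 54.34 / √(1324.16 × 2.48) = 54.34 / 57.3055 ≈ 0.9483

0.9483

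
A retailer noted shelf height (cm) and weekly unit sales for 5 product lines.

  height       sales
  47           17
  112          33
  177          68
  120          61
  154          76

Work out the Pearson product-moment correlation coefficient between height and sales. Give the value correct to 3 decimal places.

n = 5, Σx = 610, Σy = 255, Σx² = 84198, Σy² = 15499, Σxy = 35555
nΣxy − ΣxΣy = 177775 − 155550 = 22225
nΣx² − (Σx)² = 420990 − 372100 = 48890; nΣy² − (Σy)² = 77495 − 65025 = 12470
r = 22225 / √(48890 × 12470) = 22225 / 24691.2596 ≈ 0.900

0.900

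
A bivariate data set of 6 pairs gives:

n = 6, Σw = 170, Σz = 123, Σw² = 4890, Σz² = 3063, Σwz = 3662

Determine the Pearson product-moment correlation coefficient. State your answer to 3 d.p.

r = (nΣwz − ΣwΣz) / √[(nΣw² − (Σw)²)(nΣz² − (Σz)²)]
Numerator: 6×3662 − 170×123 = 1062
Denominator: √[(29340 − 28900)(18378 − 15129)] = √[440 × 3249] = 1195.6421
r = 1062 / 1195.6421 ≈ 0.888

0.888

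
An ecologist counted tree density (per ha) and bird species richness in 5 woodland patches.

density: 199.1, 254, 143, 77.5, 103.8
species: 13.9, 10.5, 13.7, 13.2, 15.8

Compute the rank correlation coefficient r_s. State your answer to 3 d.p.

Rank density: 4, 5, 3, 1, 2
Rank species: 4, 1, 3, 2, 5
d = rank(density) − rank(species): 0, 4, 0, -1, -3; Σd² = 26
ρ = 1 − 6Σd² / [n(n²−1)] = 1 − 6×26 / (5×24) = 1 − 156/120 ≈ -0.300

-0.300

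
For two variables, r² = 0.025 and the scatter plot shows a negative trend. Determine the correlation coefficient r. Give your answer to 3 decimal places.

|r| = √0.025 = 0.158
The association is negative, so r = −0.158.

-0.158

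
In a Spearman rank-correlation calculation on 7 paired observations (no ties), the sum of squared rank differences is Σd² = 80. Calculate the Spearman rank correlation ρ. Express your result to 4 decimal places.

-0.4286

ρ = 1 − 6Σd² / [n(n²−1)] = 1 − 6×80 / (7×48)
  = 1 − 480/336 = 1 − 1.42857 ≈ -0.4286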